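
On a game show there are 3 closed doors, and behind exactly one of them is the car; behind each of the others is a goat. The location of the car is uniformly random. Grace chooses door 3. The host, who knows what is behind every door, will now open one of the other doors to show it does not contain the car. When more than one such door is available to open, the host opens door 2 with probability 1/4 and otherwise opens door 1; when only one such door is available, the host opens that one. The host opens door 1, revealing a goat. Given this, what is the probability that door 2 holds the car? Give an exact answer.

Consider each possible location of the car in turn.
If it is behind door 1 (prior 1/3): the host opened door 1, so this case is ruled out; weight (1/3)·0 = 0.
If it is behind door 2 (prior 1/3): only door 1 is available, probability 1; weight (1/3)·1 = 1/3.
If it is behind door 3 (prior 1/3): door 2 is available but not opened, probability 3/4; weight (1/3)·(3/4) = 1/4.
The weights sum to 7/12.
So P(the car behind door 2 | the host opened door 1) = (1/3) / (7/12) = 4/7.

4/7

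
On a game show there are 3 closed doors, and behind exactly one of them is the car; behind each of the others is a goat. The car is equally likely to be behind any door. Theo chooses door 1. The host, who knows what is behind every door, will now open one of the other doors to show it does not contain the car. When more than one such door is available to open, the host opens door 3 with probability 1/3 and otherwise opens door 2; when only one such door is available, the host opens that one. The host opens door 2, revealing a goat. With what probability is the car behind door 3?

Apply Bayes' rule, conditioning on where the car actually is.
If it is behind door 1 (prior 1/3): door 3 is available but not opened, probability 2/3; weight (1/3)·(2/3) = 2/9.
If it is behind door 2 (prior 1/3): the host opened door 2, so this case is ruled out; weight (1/3)·0 = 0.
If it is behind door 3 (prior 1/3): only door 2 is available, probability 1; weight (1/3)·1 = 1/3.
The weights sum to 5/9.
So P(the car behind door 3 | the host opened door 2) = (1/3) / (5/9) = 3/5.

3/5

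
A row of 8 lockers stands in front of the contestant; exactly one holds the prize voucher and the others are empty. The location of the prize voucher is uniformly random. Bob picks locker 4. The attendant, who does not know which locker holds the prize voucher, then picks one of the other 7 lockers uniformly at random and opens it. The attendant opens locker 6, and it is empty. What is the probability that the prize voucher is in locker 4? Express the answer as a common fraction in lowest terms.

1/7

Because the attendant chose which locker to open without knowing where the prize voucher is, the choice is independent of the prize location. Learning that locker 6 does not hold the prize voucher simply rules out that one location and leaves the remaining 7 lockers still equally likely by symmetry.
So P(the prize voucher in locker 4) = 1/7.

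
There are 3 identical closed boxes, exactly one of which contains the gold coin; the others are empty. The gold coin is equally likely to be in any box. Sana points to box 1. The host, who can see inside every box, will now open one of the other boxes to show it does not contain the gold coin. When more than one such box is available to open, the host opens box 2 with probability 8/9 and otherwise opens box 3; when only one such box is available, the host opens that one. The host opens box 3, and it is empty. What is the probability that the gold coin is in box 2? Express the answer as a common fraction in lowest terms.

9/10

Apply Bayes' rule, conditioning on where the gold coin actually is.
If it is in box 1 (prior 1/3): box 2 is available but not opened, probability 1/9; weight (1/3)·(1/9) = 1/27.
If it is in box 2 (prior 1/3): only box 3 is available, probability 1; weight (1/3)·1 = 1/3.
If it is in box 3 (prior 1/3): the host opened box 3, so this case is ruled out; weight (1/3)·0 = 0.
The weights sum to 10/27.
So P(the gold coin in box 2 | the host opened box 3) = (1/3) / (10/27) = 9/10.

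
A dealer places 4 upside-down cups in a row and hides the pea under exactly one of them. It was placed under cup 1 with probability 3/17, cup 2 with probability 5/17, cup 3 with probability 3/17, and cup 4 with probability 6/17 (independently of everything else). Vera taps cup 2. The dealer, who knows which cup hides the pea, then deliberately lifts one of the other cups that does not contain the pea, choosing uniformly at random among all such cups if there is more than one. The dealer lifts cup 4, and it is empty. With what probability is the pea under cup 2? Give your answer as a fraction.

Condition on the true location of the pea.
If it is under either of cups 1 and 3 (prior 3/17 each): the dealer has 2 equally likely choices, so probability 1/2; weight (3/17)·(1/2) = 3/34 each.
If it is under cup 2 (prior 5/17): the dealer has 3 equally likely choices, so probability 1/3; weight (5/17)·(1/3) = 5/51.
If it is under cup 4 (prior 6/17): the dealer opened cup 4, so this case is ruled out; weight (6/17)·0 = 0.
The weights sum to 14/51.
So P(the pea under cup 2 | the dealer opened cup 4) = (5/51) / (14/51) = 5/14.

5/14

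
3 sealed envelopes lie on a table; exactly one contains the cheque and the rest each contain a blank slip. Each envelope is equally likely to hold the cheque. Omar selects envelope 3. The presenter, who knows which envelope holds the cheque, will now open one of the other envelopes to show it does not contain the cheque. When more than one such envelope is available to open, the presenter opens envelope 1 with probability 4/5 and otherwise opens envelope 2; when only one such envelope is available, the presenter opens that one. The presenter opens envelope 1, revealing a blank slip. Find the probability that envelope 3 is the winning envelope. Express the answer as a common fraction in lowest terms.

4/9

Condition on the true location of the cheque.
If it is in envelope 1 (prior 1/3): the presenter opened envelope 1, so this case is ruled out; weight (1/3)·0 = 0.
If it is in envelope 2 (prior 1/3): only envelope 1 is available, probability 1; weight (1/3)·1 = 1/3.
If it is in envelope 3 (prior 1/3): envelope 1 is available, opened with probability 4/5; weight (1/3)·(4/5) = 4/15.
The weights sum to 3/5.
So P(the cheque in envelope 3 | the presenter opened envelope 1) = (4/15) / (3/5) = 4/9.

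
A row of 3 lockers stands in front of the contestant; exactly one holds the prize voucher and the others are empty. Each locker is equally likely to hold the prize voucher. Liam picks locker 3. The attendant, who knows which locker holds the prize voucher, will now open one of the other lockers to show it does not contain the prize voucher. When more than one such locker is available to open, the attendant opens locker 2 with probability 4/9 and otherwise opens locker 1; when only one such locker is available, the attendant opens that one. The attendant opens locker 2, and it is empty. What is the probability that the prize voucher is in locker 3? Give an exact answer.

Apply Bayes' rule, conditioning on where the prize voucher actually is.
If it is in locker 1 (prior 1/3): only locker 2 is available, probability 1; weight (1/3)·1 = 1/3.
If it is in locker 2 (prior 1/3): the attendant opened locker 2, so this case is ruled out; weight (1/3)·0 = 0.
If it is in locker 3 (prior 1/3): locker 2 is available, opened with probability 4/9; weight (1/3)·(4/9) = 4/27.
The weights sum to 13/27.
So P(the prize voucher in locker 3 | the attendant opened locker 2) = (4/27) / (13/27) = 4/13.

4/13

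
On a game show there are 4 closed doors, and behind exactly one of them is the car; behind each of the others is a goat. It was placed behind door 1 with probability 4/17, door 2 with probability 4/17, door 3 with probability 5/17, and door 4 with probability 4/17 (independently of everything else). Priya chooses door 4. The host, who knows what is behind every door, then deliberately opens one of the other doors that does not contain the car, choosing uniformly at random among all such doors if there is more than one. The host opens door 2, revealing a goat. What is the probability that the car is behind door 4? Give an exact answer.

Apply Bayes' rule, conditioning on where the car actually is.
If it is behind door 1 (prior 4/17): the host has 2 equally likely choices, so probability 1/2; weight (4/17)·(1/2) = 2/17.
If it is behind door 2 (prior 4/17): the host opened door 2, so this case is ruled out; weight (4/17)·0 = 0.
If it is behind door 3 (prior 5/17): the host has 2 equally likely choices, so probability 1/2; weight (5/17)·(1/2) = 5/34.
If it is behind door 4 (prior 4/17): the host has 3 equally likely choices, so probability 1/3; weight (4/17)·(1/3) = 4/51.
The weights sum to 35/102.
So P(the car behind door 4 | the host opened door 2) = (4/51) / (35/102) = 8/35.

8/35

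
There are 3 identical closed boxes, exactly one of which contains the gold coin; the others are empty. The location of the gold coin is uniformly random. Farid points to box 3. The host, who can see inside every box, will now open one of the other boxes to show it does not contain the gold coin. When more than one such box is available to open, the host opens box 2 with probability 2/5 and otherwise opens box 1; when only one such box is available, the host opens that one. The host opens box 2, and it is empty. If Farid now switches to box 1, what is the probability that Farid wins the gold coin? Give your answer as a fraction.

Condition on the true location of the gold coin.
If it is in box 1 (prior 1/3): only box 2 is available, probability 1; weight (1/3)·1 = 1/3.
If it is in box 2 (prior 1/3): the host opened box 2, so this case is ruled out; weight (1/3)·0 = 0.
If it is in box 3 (prior 1/3): box 2 is available, opened with probability 2/5; weight (1/3)·(2/5) = 2/15.
The weights sum to 7/15.
So P(the gold coin in box 1 | the host opened box 2) = (1/3) / (7/15) = 5/7.

5/7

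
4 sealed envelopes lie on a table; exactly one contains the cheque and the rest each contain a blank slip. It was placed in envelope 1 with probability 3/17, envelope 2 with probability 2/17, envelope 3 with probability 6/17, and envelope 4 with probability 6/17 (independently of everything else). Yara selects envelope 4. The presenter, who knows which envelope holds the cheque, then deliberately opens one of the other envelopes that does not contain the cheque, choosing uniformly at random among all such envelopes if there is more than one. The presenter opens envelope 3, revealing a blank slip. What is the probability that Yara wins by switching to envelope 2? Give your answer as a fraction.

Apply Bayes' rule, conditioning on where the cheque actually is.
If it is in envelope 1 (prior 3/17): the presenter has 2 equally likely choices, so probability 1/2; weight (3/17)·(1/2) = 3/34.
If it is in envelope 2 (prior 2/17): the presenter has 2 equally likely choices, so probability 1/2; weight (2/17)·(1/2) = 1/17.
If it is in envelope 3 (prior 6/17): the presenter opened envelope 3, so this case is ruled out; weight (6/17)·0 = 0.
If it is in envelope 4 (prior 6/17): the presenter has 3 equally likely choices, so probability 1/3; weight (6/17)·(1/3) = 2/17.
The weights sum to 9/34.
So P(the cheque in envelope 2 | the presenter opened envelope 3) = (1/17) / (9/34) = 2/9.

2/9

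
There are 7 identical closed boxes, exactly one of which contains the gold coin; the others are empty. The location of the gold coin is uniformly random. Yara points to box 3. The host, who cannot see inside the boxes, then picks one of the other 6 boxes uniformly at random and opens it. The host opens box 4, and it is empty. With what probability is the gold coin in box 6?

1/6

Because the host chose which box to open without knowing where the gold coin is, the choice is independent of the prize location. Learning that box 4 does not hold the gold coin simply rules out that one location and leaves the remaining 6 boxes still equally likely by symmetry.
So P(the gold coin in box 6) = 1/6.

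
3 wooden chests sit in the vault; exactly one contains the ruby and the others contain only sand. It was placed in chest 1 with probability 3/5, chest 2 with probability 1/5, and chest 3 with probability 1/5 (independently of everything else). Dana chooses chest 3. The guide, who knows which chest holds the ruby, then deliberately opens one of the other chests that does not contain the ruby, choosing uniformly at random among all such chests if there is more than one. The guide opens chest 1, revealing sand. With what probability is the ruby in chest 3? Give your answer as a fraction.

Condition on the true location of the ruby.
If it is in chest 1 (prior 3/5): the guide opened chest 1, so this case is ruled out; weight (3/5)·0 = 0.
If it is in chest 2 (prior 1/5): the guide has no choice, probability 1; weight (1/5)·1 = 1/5.
If it is in chest 3 (prior 1/5): the guide has 2 equally likely choices, so probability 1/2; weight (1/5)·(1/2) = 1/10.
The weights sum to 3/10.
So P(the ruby in chest 3 | the guide opened chest 1) = (1/10) / (3/10) = 1/3.

1/3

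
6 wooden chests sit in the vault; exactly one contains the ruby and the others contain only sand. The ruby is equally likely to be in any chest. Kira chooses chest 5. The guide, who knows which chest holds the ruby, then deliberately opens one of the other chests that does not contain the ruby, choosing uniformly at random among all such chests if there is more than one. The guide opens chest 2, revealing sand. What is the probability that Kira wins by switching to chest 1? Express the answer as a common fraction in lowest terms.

5/24

Consider each possible location of the ruby in turn.
If it is in any of chests 1, 3, 4, and 6 (prior 1/6 each): the guide has 4 equally likely choices, so probability 1/4; weight (1/6)·(1/4) = 1/24 each.
If it is in chest 2 (prior 1/6): the guide opened chest 2, so this case is ruled out; weight (1/6)·0 = 0.
If it is in chest 5 (prior 1/6): the guide has 5 equally likely choices, so probability 1/5; weight (1/6)·(1/5) = 1/30.
The weights sum to 1/5.
So P(the ruby in chest 1 | the guide opened chest 2) = (1/24) / (1/5) = 5/24.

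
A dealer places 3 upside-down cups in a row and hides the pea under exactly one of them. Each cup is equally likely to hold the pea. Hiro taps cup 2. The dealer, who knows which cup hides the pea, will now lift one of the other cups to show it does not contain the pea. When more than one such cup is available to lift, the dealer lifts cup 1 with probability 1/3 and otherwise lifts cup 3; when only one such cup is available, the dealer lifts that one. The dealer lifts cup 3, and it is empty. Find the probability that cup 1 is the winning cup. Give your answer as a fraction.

3/5

Apply Bayes' rule, conditioning on where the pea actually is.
If it is under cup 1 (prior 1/3): only cup 3 is available, probability 1; weight (1/3)·1 = 1/3.
If it is under cup 2 (prior 1/3): cup 1 is available but not opened, probability 2/3; weight (1/3)·(2/3) = 2/9.
If it is under cup 3 (prior 1/3): the dealer opened cup 3, so this case is ruled out; weight (1/3)·0 = 0.
The weights sum to 5/9.
So P(the pea under cup 1 | the dealer opened cup 3) = (1/3) / (5/9) = 3/5.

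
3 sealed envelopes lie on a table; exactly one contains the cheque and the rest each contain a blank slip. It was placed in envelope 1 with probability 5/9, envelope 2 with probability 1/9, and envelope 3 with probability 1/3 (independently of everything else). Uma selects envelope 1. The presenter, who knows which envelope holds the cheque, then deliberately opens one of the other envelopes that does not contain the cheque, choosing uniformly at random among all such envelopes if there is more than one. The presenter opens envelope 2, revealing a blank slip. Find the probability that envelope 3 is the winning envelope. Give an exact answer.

6/11

Apply Bayes' rule, conditioning on where the cheque actually is.
If it is in envelope 1 (prior 5/9): the presenter has 2 equally likely choices, so probability 1/2; weight (5/9)·(1/2) = 5/18.
If it is in envelope 2 (prior 1/9): the presenter opened envelope 2, so this case is ruled out; weight (1/9)·0 = 0.
If it is in envelope 3 (prior 1/3): the presenter has no choice, probability 1; weight (1/3)·1 = 1/3.
The weights sum to 11/18.
So P(the cheque in envelope 3 | the presenter opened envelope 2) = (1/3) / (11/18) = 6/11.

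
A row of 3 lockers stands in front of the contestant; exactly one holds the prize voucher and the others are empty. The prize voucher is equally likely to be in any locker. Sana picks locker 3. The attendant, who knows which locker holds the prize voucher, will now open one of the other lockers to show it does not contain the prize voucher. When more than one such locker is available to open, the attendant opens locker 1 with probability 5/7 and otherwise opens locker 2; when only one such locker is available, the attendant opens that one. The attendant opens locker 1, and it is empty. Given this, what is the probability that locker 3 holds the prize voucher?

Apply Bayes' rule, conditioning on where the prize voucher actually is.
If it is in locker 1 (prior 1/3): the attendant opened locker 1, so this case is ruled out; weight (1/3)·0 = 0.
If it is in locker 2 (prior 1/3): only locker 1 is available, probability 1; weight (1/3)·1 = 1/3.
If it is in locker 3 (prior 1/3): locker 1 is available, opened with probability 5/7; weight (1/3)·(5/7) = 5/21.
The weights sum to 4/7.
So P(the prize voucher in locker 3 | the attendant opened locker 1) = (5/21) / (4/7) = 5/12.

5/12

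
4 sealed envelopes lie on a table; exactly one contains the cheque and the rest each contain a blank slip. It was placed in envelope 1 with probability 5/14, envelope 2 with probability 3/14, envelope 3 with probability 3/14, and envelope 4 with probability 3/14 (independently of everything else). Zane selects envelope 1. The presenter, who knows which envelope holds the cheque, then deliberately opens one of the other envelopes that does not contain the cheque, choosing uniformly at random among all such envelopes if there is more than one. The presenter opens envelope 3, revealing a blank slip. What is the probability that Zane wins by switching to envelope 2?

Apply Bayes' rule, conditioning on where the cheque actually is.
If it is in envelope 1 (prior 5/14): the presenter has 3 equally likely choices, so probability 1/3; weight (5/14)·(1/3) = 5/42.
If it is in either of envelopes 2 and 4 (prior 3/14 each): the presenter has 2 equally likely choices, so probability 1/2; weight (3/14)·(1/2) = 3/28 each.
If it is in envelope 3 (prior 3/14): the presenter opened envelope 3, so this case is ruled out; weight (3/14)·0 = 0.
The weights sum to 1/3.
So P(the cheque in envelope 2 | the presenter opened envelope 3) = (3/28) / (1/3) = 9/28.

9/28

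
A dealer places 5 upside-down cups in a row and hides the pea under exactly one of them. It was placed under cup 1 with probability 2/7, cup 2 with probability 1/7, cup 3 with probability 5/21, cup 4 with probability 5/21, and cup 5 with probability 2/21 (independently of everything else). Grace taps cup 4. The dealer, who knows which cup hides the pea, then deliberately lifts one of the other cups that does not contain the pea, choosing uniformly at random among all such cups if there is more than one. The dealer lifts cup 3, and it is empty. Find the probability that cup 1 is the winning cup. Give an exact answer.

24/59

Consider each possible location of the pea in turn.
If it is under cup 1 (prior 2/7): the dealer has 3 equally likely choices, so probability 1/3; weight (2/7)·(1/3) = 2/21.
If it is under cup 2 (prior 1/7): the dealer has 3 equally likely choices, so probability 1/3; weight (1/7)·(1/3) = 1/21.
If it is under cup 3 (prior 5/21): the dealer opened cup 3, so this case is ruled out; weight (5/21)·0 = 0.
If it is under cup 4 (prior 5/21): the dealer has 4 equally likely choices, so probability 1/4; weight (5/21)·(1/4) = 5/84.
If it is under cup 5 (prior 2/21): the dealer has 3 equally likely choices, so probability 1/3; weight (2/21)·(1/3) = 2/63.
The weights sum to 59/252.
So P(the pea under cup 1 | the dealer opened cup 3) = (2/21) / (59/252) = 24/59.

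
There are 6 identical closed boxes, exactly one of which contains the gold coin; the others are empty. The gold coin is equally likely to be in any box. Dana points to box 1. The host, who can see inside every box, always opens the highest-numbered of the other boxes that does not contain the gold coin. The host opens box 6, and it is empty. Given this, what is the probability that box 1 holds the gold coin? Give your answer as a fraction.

Apply Bayes' rule, conditioning on where the gold coin actually is.
If it is in any of boxes 1, 2, 3, 4, and 5 (prior 1/6 each): box 6 is the highest-numbered option available, probability 1; weight (1/6)·1 = 1/6 each.
If it is in box 6 (prior 1/6): the host opened box 6, so this case is ruled out; weight (1/6)·0 = 0.
The weights sum to 5/6.
So P(the gold coin in box 1 | the host opened box 6) = (1/6) / (5/6) = 1/5.

1/5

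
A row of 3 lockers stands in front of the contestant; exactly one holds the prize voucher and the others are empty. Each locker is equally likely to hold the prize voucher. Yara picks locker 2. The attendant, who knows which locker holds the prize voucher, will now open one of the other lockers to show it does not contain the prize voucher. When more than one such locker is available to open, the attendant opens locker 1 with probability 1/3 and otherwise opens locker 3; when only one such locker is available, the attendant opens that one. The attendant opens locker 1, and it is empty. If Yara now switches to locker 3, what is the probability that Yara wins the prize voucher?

Apply Bayes' rule, conditioning on where the prize voucher actually is.
If it is in locker 1 (prior 1/3): the attendant opened locker 1, so this case is ruled out; weight (1/3)·0 = 0.
If it is in locker 2 (prior 1/3): locker 1 is available, opened with probability 1/3; weight (1/3)·(1/3) = 1/9.
If it is in locker 3 (prior 1/3): only locker 1 is available, probability 1; weight (1/3)·1 = 1/3.
The weights sum to 4/9.
So P(the prize voucher in locker 3 | the attendant opened locker 1) = (1/3) / (4/9) = 3/4.

3/4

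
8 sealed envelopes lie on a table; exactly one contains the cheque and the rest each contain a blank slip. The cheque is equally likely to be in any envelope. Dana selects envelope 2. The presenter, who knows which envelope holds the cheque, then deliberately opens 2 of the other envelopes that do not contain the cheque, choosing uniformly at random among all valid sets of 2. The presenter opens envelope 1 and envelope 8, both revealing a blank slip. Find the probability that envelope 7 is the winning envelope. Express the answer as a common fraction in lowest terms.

7/40

Consider each possible location of the cheque in turn.
If it is in either of envelopes 1 and 8 (prior 1/8 each): that envelope was opened and seen not to hold the prize — ruled out; weight (1/8)·0 = 0 each.
If it is in envelope 2 (prior 1/8): the presenter has 21 equally likely choices, so probability 1/21; weight (1/8)·(1/21) = 1/168.
If it is in any of envelopes 3, 4, 5, 6, and 7 (prior 1/8 each): the presenter has 15 equally likely choices, so probability 1/15; weight (1/8)·(1/15) = 1/120 each.
The weights sum to 1/21.
So P(the cheque in envelope 7 | the presenter opened envelope 1 and envelope 8) = (1/120) / (1/21) = 7/40.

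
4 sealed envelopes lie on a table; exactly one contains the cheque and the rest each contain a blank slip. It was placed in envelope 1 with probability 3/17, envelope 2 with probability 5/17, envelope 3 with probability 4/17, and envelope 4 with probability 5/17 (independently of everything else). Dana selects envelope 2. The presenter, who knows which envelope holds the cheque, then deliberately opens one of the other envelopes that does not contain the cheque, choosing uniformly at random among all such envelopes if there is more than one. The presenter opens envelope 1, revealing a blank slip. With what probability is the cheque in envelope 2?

10/37

Condition on the true location of the cheque.
If it is in envelope 1 (prior 3/17): the presenter opened envelope 1, so this case is ruled out; weight (3/17)·0 = 0.
If it is in envelope 2 (prior 5/17): the presenter has 3 equally likely choices, so probability 1/3; weight (5/17)·(1/3) = 5/51.
If it is in envelope 3 (prior 4/17): the presenter has 2 equally likely choices, so probability 1/2; weight (4/17)·(1/2) = 2/17.
If it is in envelope 4 (prior 5/17): the presenter has 2 equally likely choices, so probability 1/2; weight (5/17)·(1/2) = 5/34.
The weights sum to 37/102.
So P(the cheque in envelope 2 | the presenter opened envelope 1) = (5/51) / (37/102) = 10/37.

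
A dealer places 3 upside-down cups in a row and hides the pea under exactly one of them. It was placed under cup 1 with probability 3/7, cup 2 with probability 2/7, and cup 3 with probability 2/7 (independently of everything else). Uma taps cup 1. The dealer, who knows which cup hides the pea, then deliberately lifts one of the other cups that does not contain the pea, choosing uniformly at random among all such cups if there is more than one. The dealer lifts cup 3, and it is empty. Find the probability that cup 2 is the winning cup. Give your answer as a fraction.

4/7

Consider each possible location of the pea in turn.
If it is under cup 1 (prior 3/7): the dealer has 2 equally likely choices, so probability 1/2; weight (3/7)·(1/2) = 3/14.
If it is under cup 2 (prior 2/7): the dealer has no choice, probability 1; weight (2/7)·1 = 2/7.
If it is under cup 3 (prior 2/7): the dealer opened cup 3, so this case is ruled out; weight (2/7)·0 = 0.
The weights sum to 1/2.
So P(the pea under cup 2 | the dealer opened cup 3) = (2/7) / (1/2) = 4/7.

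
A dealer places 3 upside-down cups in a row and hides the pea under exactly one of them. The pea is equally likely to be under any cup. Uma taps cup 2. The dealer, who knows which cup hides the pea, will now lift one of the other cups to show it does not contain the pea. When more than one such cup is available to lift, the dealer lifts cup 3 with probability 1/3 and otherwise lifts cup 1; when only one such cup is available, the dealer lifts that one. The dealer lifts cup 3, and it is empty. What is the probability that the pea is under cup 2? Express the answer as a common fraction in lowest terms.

Consider each possible location of the pea in turn.
If it is under cup 1 (prior 1/3): only cup 3 is available, probability 1; weight (1/3)·1 = 1/3.
If it is under cup 2 (prior 1/3): cup 3 is available, opened with probability 1/3; weight (1/3)·(1/3) = 1/9.
If it is under cup 3 (prior 1/3): the dealer opened cup 3, so this case is ruled out; weight (1/3)·0 = 0.
The weights sum to 4/9.
So P(the pea under cup 2 | the dealer opened cup 3) = (1/9) / (4/9) = 1/4.

1/4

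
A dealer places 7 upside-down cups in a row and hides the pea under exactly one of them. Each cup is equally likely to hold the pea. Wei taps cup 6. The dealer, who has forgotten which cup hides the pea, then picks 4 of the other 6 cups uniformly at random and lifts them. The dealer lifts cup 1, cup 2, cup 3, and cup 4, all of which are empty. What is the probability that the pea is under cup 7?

Consider each possible location of the pea in turn.
If it is under any of cups 1, 2, 3, and 4 (prior 1/7 each): that cup was opened and seen not to hold the prize — ruled out; weight (1/7)·0 = 0 each.
If it is under any of cups 5, 6, and 7 (prior 1/7 each): the dealer picks exactly this set with probability 1/15 regardless, and none is the prize; weight (1/7)·(1/15) = 1/105 each.
The weights sum to 1/35.
So P(the pea under cup 7 | the dealer opened cup 1, cup 2, cup 3, and cup 4) = (1/105) / (1/35) = 1/3.

1/3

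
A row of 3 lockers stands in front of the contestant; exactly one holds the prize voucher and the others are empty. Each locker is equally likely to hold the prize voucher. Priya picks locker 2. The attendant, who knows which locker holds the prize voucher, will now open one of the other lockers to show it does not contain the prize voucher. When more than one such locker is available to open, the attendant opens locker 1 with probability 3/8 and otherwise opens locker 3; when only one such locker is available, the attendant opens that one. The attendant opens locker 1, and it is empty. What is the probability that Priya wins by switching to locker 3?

Condition on the true location of the prize voucher.
If it is in locker 1 (prior 1/3): the attendant opened locker 1, so this case is ruled out; weight (1/3)·0 = 0.
If it is in locker 2 (prior 1/3): locker 1 is available, opened with probability 3/8; weight (1/3)·(3/8) = 1/8.
If it is in locker 3 (prior 1/3): only locker 1 is available, probability 1; weight (1/3)·1 = 1/3.
The weights sum to 11/24.
So P(the prize voucher in locker 3 | the attendant opened locker 1) = (1/3) / (11/24) = 8/11.

8/11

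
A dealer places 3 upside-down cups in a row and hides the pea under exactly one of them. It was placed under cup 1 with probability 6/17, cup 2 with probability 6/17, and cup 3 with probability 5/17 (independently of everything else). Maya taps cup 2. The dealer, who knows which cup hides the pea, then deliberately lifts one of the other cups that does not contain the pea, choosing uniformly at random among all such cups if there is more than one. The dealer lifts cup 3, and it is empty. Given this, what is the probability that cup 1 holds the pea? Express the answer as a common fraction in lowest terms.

2/3

Apply Bayes' rule, conditioning on where the pea actually is.
If it is under cup 1 (prior 6/17): the dealer has no choice, probability 1; weight (6/17)·1 = 6/17.
If it is under cup 2 (prior 6/17): the dealer has 2 equally likely choices, so probability 1/2; weight (6/17)·(1/2) = 3/17.
If it is under cup 3 (prior 5/17): the dealer opened cup 3, so this case is ruled out; weight (5/17)·0 = 0.
The weights sum to 9/17.
So P(the pea under cup 1 | the dealer opened cup 3) = (6/17) / (9/17) = 2/3.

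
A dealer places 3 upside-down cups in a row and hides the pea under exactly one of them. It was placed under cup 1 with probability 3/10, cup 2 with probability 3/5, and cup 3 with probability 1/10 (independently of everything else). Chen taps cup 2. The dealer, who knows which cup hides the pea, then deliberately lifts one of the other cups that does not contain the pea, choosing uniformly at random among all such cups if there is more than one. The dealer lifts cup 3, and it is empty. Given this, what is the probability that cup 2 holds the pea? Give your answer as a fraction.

1/2

Condition on the true location of the pea.
If it is under cup 1 (prior 3/10): the dealer has no choice, probability 1; weight (3/10)·1 = 3/10.
If it is under cup 2 (prior 3/5): the dealer has 2 equally likely choices, so probability 1/2; weight (3/5)·(1/2) = 3/10.
If it is under cup 3 (prior 1/10): the dealer opened cup 3, so this case is ruled out; weight (1/10)·0 = 0.
The weights sum to 3/5.
So P(the pea under cup 2 | the dealer opened cup 3) = (3/10) / (3/5) = 1/2.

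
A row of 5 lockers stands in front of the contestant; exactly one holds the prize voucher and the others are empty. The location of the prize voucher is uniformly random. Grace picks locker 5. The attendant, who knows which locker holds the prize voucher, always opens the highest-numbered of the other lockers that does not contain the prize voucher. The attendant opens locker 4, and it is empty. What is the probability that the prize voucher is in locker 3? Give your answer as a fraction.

1/4

Apply Bayes' rule, conditioning on where the prize voucher actually is.
If it is in any of lockers 1, 2, 3, and 5 (prior 1/5 each): locker 4 is the highest-numbered option available, probability 1; weight (1/5)·1 = 1/5 each.
If it is in locker 4 (prior 1/5): the attendant opened locker 4, so this case is ruled out; weight (1/5)·0 = 0.
The weights sum to 4/5.
So P(the prize voucher in locker 3 | the attendant opened locker 4) = (1/5) / (4/5) = 1/4.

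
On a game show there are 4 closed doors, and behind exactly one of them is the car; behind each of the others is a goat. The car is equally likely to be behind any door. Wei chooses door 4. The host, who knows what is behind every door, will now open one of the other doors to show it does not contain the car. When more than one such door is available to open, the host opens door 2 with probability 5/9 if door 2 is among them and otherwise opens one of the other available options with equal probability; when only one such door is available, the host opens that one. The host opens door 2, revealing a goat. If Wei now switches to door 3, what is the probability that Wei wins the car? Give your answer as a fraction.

1/3

Apply Bayes' rule, conditioning on where the car actually is.
If it is behind any of doors 1, 3, and 4 (prior 1/4 each): door 2 is available, opened with probability 5/9; weight (1/4)·(5/9) = 5/36 each.
If it is behind door 2 (prior 1/4): the host opened door 2, so this case is ruled out; weight (1/4)·0 = 0.
The weights sum to 5/12.
So P(the car behind door 3 | the host opened door 2) = (5/36) / (5/12) = 1/3.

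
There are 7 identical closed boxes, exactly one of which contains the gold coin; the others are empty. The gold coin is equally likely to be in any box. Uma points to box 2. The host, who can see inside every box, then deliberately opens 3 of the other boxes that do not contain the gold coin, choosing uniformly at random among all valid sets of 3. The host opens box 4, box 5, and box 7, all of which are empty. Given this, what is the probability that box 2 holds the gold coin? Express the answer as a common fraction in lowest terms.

Condition on the true location of the gold coin.
If it is in any of boxes 1, 3, and 6 (prior 1/7 each): the host has 10 equally likely choices, so probability 1/10; weight (1/7)·(1/10) = 1/70 each.
If it is in box 2 (prior 1/7): the host has 20 equally likely choices, so probability 1/20; weight (1/7)·(1/20) = 1/140.
If it is in any of boxes 4, 5, and 7 (prior 1/7 each): that box was opened and seen not to hold the prize — ruled out; weight (1/7)·0 = 0 each.
The weights sum to 1/20.
So P(the gold coin in box 2 | the host opened box 4, box 5, and box 7) = (1/140) / (1/20) = 1/7.

1/7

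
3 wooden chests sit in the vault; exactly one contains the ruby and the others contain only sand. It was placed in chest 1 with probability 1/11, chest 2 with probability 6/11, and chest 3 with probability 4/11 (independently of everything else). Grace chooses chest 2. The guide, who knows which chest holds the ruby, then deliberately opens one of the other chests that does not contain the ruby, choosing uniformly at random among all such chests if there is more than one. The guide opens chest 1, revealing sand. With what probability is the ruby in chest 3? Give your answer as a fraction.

4/7

Apply Bayes' rule, conditioning on where the ruby actually is.
If it is in chest 1 (prior 1/11): the guide opened chest 1, so this case is ruled out; weight (1/11)·0 = 0.
If it is in chest 2 (prior 6/11): the guide has 2 equally likely choices, so probability 1/2; weight (6/11)·(1/2) = 3/11.
If it is in chest 3 (prior 4/11): the guide has no choice, probability 1; weight (4/11)·1 = 4/11.
The weights sum to 7/11.
So P(the ruby in chest 3 | the guide opened chest 1) = (4/11) / (7/11) = 4/7.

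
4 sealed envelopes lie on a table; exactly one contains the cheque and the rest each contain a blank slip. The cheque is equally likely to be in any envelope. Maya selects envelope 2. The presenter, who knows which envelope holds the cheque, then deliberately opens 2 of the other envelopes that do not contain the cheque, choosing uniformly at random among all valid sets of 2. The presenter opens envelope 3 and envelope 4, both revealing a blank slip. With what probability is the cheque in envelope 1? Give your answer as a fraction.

Apply Bayes' rule, conditioning on where the cheque actually is.
If it is in envelope 1 (prior 1/4): the presenter has no choice, probability 1; weight (1/4)·1 = 1/4.
If it is in envelope 2 (prior 1/4): the presenter has 3 equally likely choices, so probability 1/3; weight (1/4)·(1/3) = 1/12.
If it is in either of envelopes 3 and 4 (prior 1/4 each): that envelope was opened and seen not to hold the prize — ruled out; weight (1/4)·0 = 0 each.
The weights sum to 1/3.
So P(the cheque in envelope 1 | the presenter opened envelope 3 and envelope 4) = (1/4) / (1/3) = 3/4.

3/4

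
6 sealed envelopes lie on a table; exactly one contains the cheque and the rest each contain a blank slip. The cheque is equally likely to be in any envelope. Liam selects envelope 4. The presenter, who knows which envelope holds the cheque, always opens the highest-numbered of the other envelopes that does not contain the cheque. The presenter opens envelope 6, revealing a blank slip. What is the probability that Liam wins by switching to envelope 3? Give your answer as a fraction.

Consider each possible location of the cheque in turn.
If it is in any of envelopes 1, 2, 3, 4, and 5 (prior 1/6 each): envelope 6 is the highest-numbered option available, probability 1; weight (1/6)·1 = 1/6 each.
If it is in envelope 6 (prior 1/6): the presenter opened envelope 6, so this case is ruled out; weight (1/6)·0 = 0.
The weights sum to 5/6.
So P(the cheque in envelope 3 | the presenter opened envelope 6) = (1/6) / (5/6) = 1/5.

1/5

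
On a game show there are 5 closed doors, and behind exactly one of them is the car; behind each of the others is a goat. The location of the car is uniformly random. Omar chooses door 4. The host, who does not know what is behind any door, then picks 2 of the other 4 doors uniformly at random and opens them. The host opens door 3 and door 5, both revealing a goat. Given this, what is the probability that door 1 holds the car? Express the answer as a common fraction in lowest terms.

1/3

Because the host chose which doors to open without knowing where the car is, the choice is independent of the prize location. Learning that none of the 2 opened doors holds the car simply rules out those 2 locations and leaves the remaining 3 doors still equally likely by symmetry.
So P(the car behind door 1) = 1/3.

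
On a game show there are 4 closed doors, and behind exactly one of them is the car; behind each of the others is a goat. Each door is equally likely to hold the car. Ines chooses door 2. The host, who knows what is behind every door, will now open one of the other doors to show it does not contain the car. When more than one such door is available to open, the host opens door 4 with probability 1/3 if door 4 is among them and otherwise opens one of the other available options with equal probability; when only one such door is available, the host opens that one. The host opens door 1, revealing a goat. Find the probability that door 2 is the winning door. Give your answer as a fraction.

2/9

Condition on the true location of the car.
If it is behind door 1 (prior 1/4): the host opened door 1, so this case is ruled out; weight (1/4)·0 = 0.
If it is behind door 2 (prior 1/4): door 4 is available but not opened; door 1 gets probability (1 − 1/3)/2 = 1/3; weight (1/4)·(1/3) = 1/12.
If it is behind door 3 (prior 1/4): door 4 is available but not opened, probability 2/3; weight (1/4)·(2/3) = 1/6.
If it is behind door 4 (prior 1/4): door 4 holds the prize so is unavailable; the host chooses uniformly among the 2 others, probability 1/2; weight (1/4)·(1/2) = 1/8.
The weights sum to 3/8.
So P(the car behind door 2 | the host opened door 1) = (1/12) / (3/8) = 2/9.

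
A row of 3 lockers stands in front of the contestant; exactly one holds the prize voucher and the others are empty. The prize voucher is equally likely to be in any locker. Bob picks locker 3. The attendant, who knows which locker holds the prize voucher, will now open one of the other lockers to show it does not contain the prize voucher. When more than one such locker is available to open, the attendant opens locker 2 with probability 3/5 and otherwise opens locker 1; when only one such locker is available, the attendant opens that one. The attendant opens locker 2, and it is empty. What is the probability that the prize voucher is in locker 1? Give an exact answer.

Apply Bayes' rule, conditioning on where the prize voucher actually is.
If it is in locker 1 (prior 1/3): only locker 2 is available, probability 1; weight (1/3)·1 = 1/3.
If it is in locker 2 (prior 1/3): the attendant opened locker 2, so this case is ruled out; weight (1/3)·0 = 0.
If it is in locker 3 (prior 1/3): locker 2 is available, opened with probability 3/5; weight (1/3)·(3/5) = 1/5.
The weights sum to 8/15.
So P(the prize voucher in locker 1 | the attendant opened locker 2) = (1/3) / (8/15) = 5/8.

5/8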